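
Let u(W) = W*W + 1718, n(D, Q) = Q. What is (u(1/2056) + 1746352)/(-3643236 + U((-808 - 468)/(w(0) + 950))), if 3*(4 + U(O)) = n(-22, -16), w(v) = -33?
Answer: -22167988882563/46201480516096 ≈ -0.47981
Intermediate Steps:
u(W) = 1718 + W² (u(W) = W² + 1718 = 1718 + W²)
U(O) = -28/3 (U(O) = -4 + (⅓)*(-16) = -4 - 16/3 = -28/3)
(u(1/2056) + 1746352)/(-3643236 + U((-808 - 468)/(w(0) + 950))) = ((1718 + (1/2056)²) + 1746352)/(-3643236 - 28/3) = ((1718 + (1/2056)²) + 1746352)/(-10929736/3) = ((1718 + 1/4227136) + 1746352)*(-3/10929736) = (7262219649/4227136 + 1746352)*(-3/10929736) = (7389329627521/4227136)*(-3/10929736) = -22167988882563/46201480516096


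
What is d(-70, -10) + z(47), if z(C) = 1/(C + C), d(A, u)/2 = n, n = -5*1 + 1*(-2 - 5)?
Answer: -2255/94 ≈ -23.989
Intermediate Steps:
n = -12 (n = -5 + 1*(-7) = -5 - 7 = -12)
d(A, u) = -24 (d(A, u) = 2*(-12) = -24)
z(C) = 1/(2*C)
d(-70, -10) + z(47) = -24 + (½)/47 = -24 + (½)*(1/47) = -24 + 1/94 = -2255/94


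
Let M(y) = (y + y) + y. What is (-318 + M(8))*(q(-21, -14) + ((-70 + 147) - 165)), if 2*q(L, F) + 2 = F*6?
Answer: 38514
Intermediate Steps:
M(y) = 3*y (M(y) = 2*y + y = 3*y)
q(L, F) = -1 + 3*F (q(L, F) = -1 + (F*6)/2 = -1 + (6*F)/2 = -1 + 3*F)
(-318 + M(8))*(q(-21, -14) + ((-70 + 147) - 165)) = (-318 + 3*8)*((-1 + 3*(-14)) + ((-70 + 147) - 165)) = (-318 + 24)*((-1 - 42) + (77 - 165)) = -294*(-43 - 88) = -294*(-131) = 38514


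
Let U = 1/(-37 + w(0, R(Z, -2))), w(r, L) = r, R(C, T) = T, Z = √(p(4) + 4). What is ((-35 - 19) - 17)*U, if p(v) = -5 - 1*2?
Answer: 71/37 ≈ 1.9189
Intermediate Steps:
p(v) = -7 (p(v) = -5 - 2 = -7)
Z = I*√3 (Z = √(-7 + 4) = √(-3) = I*√3 ≈ 1.732*I)
U = -1/37 (U = 1/(-37 + 0) = 1/(-37) = -1/37 ≈ -0.027027)
((-35 - 19) - 17)*U = ((-35 - 19) - 17)*(-1/37) = (-54 - 17)*(-1/37) = -71*(-1/37) = 71/37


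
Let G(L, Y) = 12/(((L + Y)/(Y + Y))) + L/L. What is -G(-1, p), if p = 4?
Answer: -33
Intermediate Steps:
G(L, Y) = 1 + 24*Y/(L + Y) (G(L, Y) = 12/(((L + Y)/((2*Y)))) + 1 = 12/(((L + Y)*(1/(2*Y)))) + 1 = 12/(((L + Y)/(2*Y))) + 1 = 12*(2*Y/(L + Y)) + 1 = 24*Y/(L + Y) + 1 = 1 + 24*Y/(L + Y))
-G(-1, p) = -(-1 + 25*4)/(-1 + 4) = -(-1 + 100)/3 = -99/3 = -1*33 = -33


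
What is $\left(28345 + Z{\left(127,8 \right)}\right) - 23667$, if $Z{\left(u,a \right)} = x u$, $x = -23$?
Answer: $1757$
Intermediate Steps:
$Z{\left(u,a \right)} = - 23 u$
$\left(28345 + Z{\left(127,8 \right)}\right) - 23667 = \left(28345 - 2921\right) - 23667 = 25424 - 23667 = 1757$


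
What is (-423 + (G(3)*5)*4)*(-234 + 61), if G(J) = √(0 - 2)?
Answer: 73179 - 3460*I*√2 ≈ 73179.0 - 4893.2*I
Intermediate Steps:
G(J) = I*√2 (G(J) = √(-2) = I*√2)
(-423 + (G(3)*5)*4)*(-234 + 61) = (-423 + ((I*√2)*5)*4)*(-234 + 61) = (-423 + (5*I*√2)*4)*(-173) = (-423 + 20*I*√2)*(-173) = 73179 - 3460*I*√2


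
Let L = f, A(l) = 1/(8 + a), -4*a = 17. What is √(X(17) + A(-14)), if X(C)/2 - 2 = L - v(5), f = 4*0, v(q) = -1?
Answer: √1410/15 ≈ 2.5033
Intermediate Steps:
a = -17/4 (a = -¼*17 = -17/4 ≈ -4.2500)
A(l) = 4/15 (A(l) = 1/(8 - 17/4) = 1/(15/4) = 4/15)
f = 0
L = 0
X(C) = 6 (X(C) = 4 + 2*(0 - 1*(-1)) = 4 + 2*(0 + 1) = 4 + 2*1 = 4 + 2 = 6)
√(X(17) + A(-14)) = √(6 + 4/15) = √(94/15) = √1410/15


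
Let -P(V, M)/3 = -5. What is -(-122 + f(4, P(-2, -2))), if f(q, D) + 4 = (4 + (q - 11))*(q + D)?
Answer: 183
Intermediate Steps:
P(V, M) = 15 (P(V, M) = -3*(-5) = 15)
f(q, D) = -4 + (-7 + q)*(D + q) (f(q, D) = -4 + (4 + (q - 11))*(q + D) = -4 + (4 + (-11 + q))*(D + q) = -4 + (-7 + q)*(D + q))
-(-122 + f(4, P(-2, -2))) = -(-122 + (-4 + 4**2 - 7*15 - 7*4 + 15*4)) = -(-122 + (-4 + 16 - 105 - 28 + 60)) = -(-122 - 61) = -1*(-183) = 183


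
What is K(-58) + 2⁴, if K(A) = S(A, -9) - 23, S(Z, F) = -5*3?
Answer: -22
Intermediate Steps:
S(Z, F) = -15
K(A) = -38 (K(A) = -15 - 23 = -38)
K(-58) + 2⁴ = -38 + 2⁴ = -38 + 16 = -22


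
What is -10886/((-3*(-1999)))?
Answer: -10886/5997 ≈ -1.8152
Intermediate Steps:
-10886/((-3*(-1999))) = -10886/5997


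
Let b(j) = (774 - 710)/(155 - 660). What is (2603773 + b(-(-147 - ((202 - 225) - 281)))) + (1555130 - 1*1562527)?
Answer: 1311169816/505 ≈ 2.5964e+6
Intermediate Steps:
b(j) = -64/505 (b(j) = 64/(-505) = 64*(-1/505) = -64/505)
(2603773 + b(-(-147 - ((202 - 225) - 281)))) + (1555130 - 1*1562527) = (2603773 - 64/505) + (1555130 - 1*1562527) = 1314905301/505 + (1555130 - 1562527) = 1314905301/505 - 7397 = 1311169816/505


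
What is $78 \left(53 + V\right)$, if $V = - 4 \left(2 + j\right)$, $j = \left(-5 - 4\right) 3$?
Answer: $11934$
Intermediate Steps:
$j = -27$ ($j = \left(-9\right) 3 = -27$)
$V = 100$ ($V = - 4 \left(2 - 27\right) = \left(-4\right) \left(-25\right) = 100$)
$78 \left(53 + V\right) = 78 \left(53 + 100\right) = 78 \cdot 153 = 11934$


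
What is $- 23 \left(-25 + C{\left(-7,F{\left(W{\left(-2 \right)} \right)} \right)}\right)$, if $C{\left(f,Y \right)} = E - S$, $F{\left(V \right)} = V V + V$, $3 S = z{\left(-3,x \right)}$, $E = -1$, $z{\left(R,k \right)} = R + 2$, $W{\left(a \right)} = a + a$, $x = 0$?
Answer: $\frac{1771}{3} \approx 590.33$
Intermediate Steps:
$W{\left(a \right)} = 2 a$
$z{\left(R,k \right)} = 2 + R$
$S = - \frac{1}{3}$ ($S = \frac{2 - 3}{3} = \frac{1}{3} \left(-1\right) = - \frac{1}{3} \approx -0.33333$)
$F{\left(V \right)} = V + V^{2}$ ($F{\left(V \right)} = V^{2} + V = V + V^{2}$)
$C{\left(f,Y \right)} = - \frac{2}{3}$ ($C{\left(f,Y \right)} = -1 - - \frac{1}{3} = -1 + \frac{1}{3} = - \frac{2}{3}$)
$- 23 \left(-25 + C{\left(-7,F{\left(W{\left(-2 \right)} \right)} \right)}\right) = - 23 \left(-25 - \frac{2}{3}\right) = \left(-23\right) \left(- \frac{77}{3}\right) = \frac{1771}{3}$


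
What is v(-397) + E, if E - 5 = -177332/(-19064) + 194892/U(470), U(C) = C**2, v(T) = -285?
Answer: -71016154257/263202350 ≈ -269.82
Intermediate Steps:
E = 3996515493/263202350 (E = 5 + (-177332/(-19064) + 194892/(470**2)) = 5 + (-177332*(-1/19064) + 194892/220900) = 5 + (44333/4766 + 194892*(1/220900)) = 5 + (44333/4766 + 48723/55225) = 5 + 2680503743/263202350 = 3996515493/263202350 ≈ 15.184)
v(-397) + E = -285 + 3996515493/263202350 = -71016154257/263202350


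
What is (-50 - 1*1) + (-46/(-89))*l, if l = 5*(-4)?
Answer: -5459/89 ≈ -61.337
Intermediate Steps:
l = -20
(-50 - 1*1) + (-46/(-89))*l = (-50 - 1*1) - 46/(-89)*(-20) = (-50 - 1) - 46*(-1/89)*(-20) = -51 + (46/89)*(-20) = -51 - 920/89 = -5459/89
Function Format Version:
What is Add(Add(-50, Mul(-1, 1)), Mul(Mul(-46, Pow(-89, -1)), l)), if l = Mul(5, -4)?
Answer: Rational(-5459, 89) ≈ -61.337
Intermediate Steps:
l = -20
Add(Add(-50, Mul(-1, 1)), Mul(Mul(-46, Pow(-89, -1)), l)) = Add(Add(-50, Mul(-1, 1)), Mul(Mul(-46, Pow(-89, -1)), -20)) = Add(Add(-50, -1), Mul(Mul(-46, Rational(-1, 89)), -20)) = Add(-51, Mul(Rational(46, 89), -20)) = Add(-51, Rational(-920, 89)) = Rational(-5459, 89)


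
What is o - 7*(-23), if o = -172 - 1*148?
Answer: -159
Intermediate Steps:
o = -320 (o = -172 - 148 = -320)
o - 7*(-23) = -320 - 7*(-23) = -320 - 1*(-161) = -320 + 161 = -159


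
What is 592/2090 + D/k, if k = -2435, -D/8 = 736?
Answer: 1374744/508915 ≈ 2.7013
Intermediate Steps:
D = -5888 (D = -8*736 = -5888)
592/2090 + D/k = 592/2090 - 5888/(-2435) = 592*(1/2090) - 5888*(-1/2435) = 296/1045 + 5888/2435 = 1374744/508915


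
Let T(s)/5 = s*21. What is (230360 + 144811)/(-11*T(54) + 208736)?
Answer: 375171/146366 ≈ 2.5632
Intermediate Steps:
T(s) = 105*s (T(s) = 5*(s*21) = 5*(21*s) = 105*s)
(230360 + 144811)/(-11*T(54) + 208736) = (230360 + 144811)/(-1155*54 + 208736) = 375171/(-11*5670 + 208736) = 375171/(-62370 + 208736) = 375171/146366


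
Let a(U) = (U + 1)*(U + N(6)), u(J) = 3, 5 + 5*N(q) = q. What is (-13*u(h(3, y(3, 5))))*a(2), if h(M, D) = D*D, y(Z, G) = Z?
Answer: -1287/5 ≈ -257.40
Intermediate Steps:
N(q) = -1 + q/5
h(M, D) = D²
a(U) = (1 + U)*(⅕ + U) (a(U) = (U + 1)*(U + (-1 + (⅕)*6)) = (1 + U)*(U + (-1 + 6/5)) = (1 + U)*(U + ⅕) = (1 + U)*(⅕ + U))
(-13*u(h(3, y(3, 5))))*a(2) = (-13*3)*(⅕ + 2² + (6/5)*2) = -39*(⅕ + 4 + 12/5) = -39*33/5 = -1287/5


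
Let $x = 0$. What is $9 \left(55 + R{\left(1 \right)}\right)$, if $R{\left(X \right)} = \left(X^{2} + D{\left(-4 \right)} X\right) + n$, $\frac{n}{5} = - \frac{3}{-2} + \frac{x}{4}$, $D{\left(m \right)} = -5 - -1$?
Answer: $\frac{1071}{2} \approx 535.5$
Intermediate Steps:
$D{\left(m \right)} = -4$ ($D{\left(m \right)} = -5 + 1 = -4$)
$n = \frac{15}{2}$ ($n = 5 \left(- \frac{3}{-2} + \frac{0}{4}\right) = 5 \left(\left(-3\right) \left(- \frac{1}{2}\right) + 0 \cdot \frac{1}{4}\right) = 5 \left(\frac{3}{2} + 0\right) = 5 \cdot \frac{3}{2} = \frac{15}{2} \approx 7.5$)
$R{\left(X \right)} = \frac{15}{2} + X^{2} - 4 X$ ($R{\left(X \right)} = \left(X^{2} - 4 X\right) + \frac{15}{2} = \frac{15}{2} + X^{2} - 4 X$)
$9 \left(55 + R{\left(1 \right)}\right) = 9 \left(55 + \left(\frac{15}{2} + 1^{2} - 4\right)\right) = 9 \left(55 + \left(\frac{15}{2} + 1 - 4\right)\right) = 9 \left(55 + \frac{9}{2}\right) = 9 \cdot \frac{119}{2} = \frac{1071}{2}$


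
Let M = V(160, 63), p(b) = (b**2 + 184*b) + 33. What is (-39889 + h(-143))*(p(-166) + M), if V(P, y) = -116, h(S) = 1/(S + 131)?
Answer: 1469992499/12 ≈ 1.2250e+8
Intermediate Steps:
h(S) = 1/(131 + S)
p(b) = 33 + b**2 + 184*b
M = -116
(-39889 + h(-143))*(p(-166) + M) = (-39889 + 1/(131 - 143))*((33 + (-166)**2 + 184*(-166)) - 116) = (-39889 + 1/(-12))*((33 + 27556 - 30544) - 116) = (-39889 - 1/12)*(-2955 - 116) = -478669/12*(-3071) = 1469992499/12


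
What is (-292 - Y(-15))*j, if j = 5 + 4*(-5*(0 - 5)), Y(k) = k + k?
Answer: -27510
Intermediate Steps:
Y(k) = 2*k
j = 105 (j = 5 + 4*(-5*(-5)) = 5 + 4*25 = 5 + 100 = 105)
(-292 - Y(-15))*j = (-292 - 2*(-15))*105 = (-292 - 1*(-30))*105 = (-292 + 30)*105 = -262*105 = -27510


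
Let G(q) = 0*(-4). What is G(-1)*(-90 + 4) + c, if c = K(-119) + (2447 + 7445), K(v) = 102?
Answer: 9994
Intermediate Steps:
G(q) = 0
c = 9994 (c = 102 + (2447 + 7445) = 102 + 9892 = 9994)
G(-1)*(-90 + 4) + c = 0*(-90 + 4) + 9994 = 0*(-86) + 9994 = 0 + 9994 = 9994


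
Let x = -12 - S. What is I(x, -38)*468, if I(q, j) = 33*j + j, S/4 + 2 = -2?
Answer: -604656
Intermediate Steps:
S = -16 (S = -8 + 4*(-2) = -8 - 8 = -16)
x = 4 (x = -12 - 1*(-16) = -12 + 16 = 4)
I(q, j) = 34*j
I(x, -38)*468 = (34*(-38))*468 = -1292*468 = -604656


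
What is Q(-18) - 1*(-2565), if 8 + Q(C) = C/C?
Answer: 2558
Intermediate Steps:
Q(C) = -7 (Q(C) = -8 + C/C = -8 + 1 = -7)
Q(-18) - 1*(-2565) = -7 - 1*(-2565) = -7 + 2565 = 2558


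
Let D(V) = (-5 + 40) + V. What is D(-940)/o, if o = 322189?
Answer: -905/322189 ≈ -0.0028089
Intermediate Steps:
D(V) = 35 + V
D(-940)/o = (35 - 940)/322189 = -905*1/322189 = -905/322189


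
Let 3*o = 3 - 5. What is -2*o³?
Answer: 16/27 ≈ 0.59259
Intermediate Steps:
o = -⅔ (o = (3 - 5)/3 = (⅓)*(-2) = -⅔ ≈ -0.66667)
-2*o³ = -2*(-⅔)³ = -2*(-8/27) = 16/27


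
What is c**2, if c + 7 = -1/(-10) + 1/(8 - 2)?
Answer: 10201/225 ≈ 45.338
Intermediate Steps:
c = -101/15 (c = -7 + (-1/(-10) + 1/(8 - 2)) = -7 + (-1*(-1/10) + 1/6) = -7 + (1/10 + 1*(1/6)) = -7 + (1/10 + 1/6) = -7 + 4/15 = -101/15 ≈ -6.7333)
c**2 = (-101/15)**2 = 10201/225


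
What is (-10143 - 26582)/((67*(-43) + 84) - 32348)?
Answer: 7345/7029 ≈ 1.0450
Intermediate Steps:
(-10143 - 26582)/((67*(-43) + 84) - 32348) = -36725/((-2881 + 84) - 32348) = -36725/(-2797 - 32348) = -36725/(-35145) = -36725*(-1/35145) = 7345/7029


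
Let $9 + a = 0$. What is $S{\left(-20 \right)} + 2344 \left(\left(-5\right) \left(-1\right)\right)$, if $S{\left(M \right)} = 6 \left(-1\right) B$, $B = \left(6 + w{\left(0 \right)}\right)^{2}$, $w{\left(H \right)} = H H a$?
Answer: $11504$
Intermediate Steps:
$a = -9$ ($a = -9 + 0 = -9$)
$w{\left(H \right)} = - 9 H^{2}$ ($w{\left(H \right)} = H H \left(-9\right) = H^{2} \left(-9\right) = - 9 H^{2}$)
$B = 36$ ($B = \left(6 - 9 \cdot 0^{2}\right)^{2} = \left(6 - 0\right)^{2} = \left(6 + 0\right)^{2} = 6^{2} = 36$)
$S{\left(M \right)} = -216$ ($S{\left(M \right)} = 6 \left(-1\right) 36 = \left(-6\right) 36 = -216$)
$S{\left(-20 \right)} + 2344 \left(\left(-5\right) \left(-1\right)\right) = -216 + 2344 \left(\left(-5\right) \left(-1\right)\right) = -216 + 2344 \cdot 5 = -216 + 11720 = 11504$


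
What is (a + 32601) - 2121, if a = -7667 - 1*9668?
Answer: 13145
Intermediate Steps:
a = -17335 (a = -7667 - 9668 = -17335)
(a + 32601) - 2121 = (-17335 + 32601) - 2121 = 15266 - 2121 = 13145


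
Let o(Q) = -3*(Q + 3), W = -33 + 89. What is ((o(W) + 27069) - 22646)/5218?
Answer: 2123/2609 ≈ 0.81372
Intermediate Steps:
W = 56
o(Q) = -9 - 3*Q (o(Q) = -3*(3 + Q) = -9 - 3*Q)
((o(W) + 27069) - 22646)/5218 = (((-9 - 3*56) + 27069) - 22646)/5218 = (((-9 - 168) + 27069) - 22646)*(1/5218) = ((-177 + 27069) - 22646)*(1/5218) = (26892 - 22646)*(1/5218) = 4246*(1/5218) = 2123/2609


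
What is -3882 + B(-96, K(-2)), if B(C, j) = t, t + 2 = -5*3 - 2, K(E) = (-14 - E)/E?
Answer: -3901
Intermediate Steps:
K(E) = (-14 - E)/E
t = -19 (t = -2 + (-5*3 - 2) = -2 + (-15 - 2) = -2 - 17 = -19)
B(C, j) = -19
-3882 + B(-96, K(-2)) = -3882 - 19 = -3901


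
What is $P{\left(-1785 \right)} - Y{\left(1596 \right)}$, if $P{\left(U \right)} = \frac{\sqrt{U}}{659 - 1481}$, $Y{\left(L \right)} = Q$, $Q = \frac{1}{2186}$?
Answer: $- \frac{1}{2186} - \frac{i \sqrt{1785}}{822} \approx -0.00045746 - 0.051398 i$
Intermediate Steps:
$Q = \frac{1}{2186} \approx 0.00045746$
$Y{\left(L \right)} = \frac{1}{2186}$
$P{\left(U \right)} = - \frac{\sqrt{U}}{822}$ ($P{\left(U \right)} = \frac{\sqrt{U}}{-822} = - \frac{\sqrt{U}}{822}$)
$P{\left(-1785 \right)} - Y{\left(1596 \right)} = - \frac{\sqrt{-1785}}{822} - \frac{1}{2186} = - \frac{i \sqrt{1785}}{822} - \frac{1}{2186} = - \frac{1}{2186} - \frac{i \sqrt{1785}}{822}$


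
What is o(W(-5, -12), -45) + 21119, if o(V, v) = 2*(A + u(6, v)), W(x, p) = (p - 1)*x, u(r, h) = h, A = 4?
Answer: 21037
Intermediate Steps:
W(x, p) = x*(-1 + p) (W(x, p) = (-1 + p)*x = x*(-1 + p))
o(V, v) = 8 + 2*v (o(V, v) = 2*(4 + v) = 8 + 2*v)
o(W(-5, -12), -45) + 21119 = (8 + 2*(-45)) + 21119 = (8 - 90) + 21119 = -82 + 21119 = 21037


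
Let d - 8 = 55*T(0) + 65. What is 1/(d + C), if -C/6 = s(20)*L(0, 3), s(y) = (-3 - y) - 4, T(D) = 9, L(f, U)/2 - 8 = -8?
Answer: 1/568 ≈ 0.0017606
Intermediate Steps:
L(f, U) = 0 (L(f, U) = 16 + 2*(-8) = 16 - 16 = 0)
s(y) = -7 - y
C = 0 (C = -6*(-7 - 1*20)*0 = -6*(-7 - 20)*0 = -(-162)*0 = -6*0 = 0)
d = 568 (d = 8 + (55*9 + 65) = 8 + (495 + 65) = 8 + 560 = 568)
1/(d + C) = 1/(568 + 0) = 1/568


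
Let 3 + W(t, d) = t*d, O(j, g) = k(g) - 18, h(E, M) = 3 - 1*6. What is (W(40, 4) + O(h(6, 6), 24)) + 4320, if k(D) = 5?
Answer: 4464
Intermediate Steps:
h(E, M) = -3 (h(E, M) = 3 - 6 = -3)
O(j, g) = -13 (O(j, g) = 5 - 18 = -13)
W(t, d) = -3 + d*t (W(t, d) = -3 + t*d = -3 + d*t)
(W(40, 4) + O(h(6, 6), 24)) + 4320 = ((-3 + 4*40) - 13) + 4320 = ((-3 + 160) - 13) + 4320 = (157 - 13) + 4320 = 144 + 4320 = 4464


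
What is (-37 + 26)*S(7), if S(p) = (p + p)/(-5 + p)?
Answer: -77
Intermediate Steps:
S(p) = 2*p/(-5 + p) (S(p) = (2*p)/(-5 + p) = 2*p/(-5 + p))
(-37 + 26)*S(7) = (-37 + 26)*(2*7/(-5 + 7)) = -22*7/2 = -11*7 = -77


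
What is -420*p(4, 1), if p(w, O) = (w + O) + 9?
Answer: -5880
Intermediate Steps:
p(w, O) = 9 + O + w (p(w, O) = (O + w) + 9 = 9 + O + w)
-420*p(4, 1) = -420*(9 + 1 + 4) = -420*14 = -5880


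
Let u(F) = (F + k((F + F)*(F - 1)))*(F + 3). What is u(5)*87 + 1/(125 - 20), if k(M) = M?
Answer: 3288601/105 ≈ 31320.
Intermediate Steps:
u(F) = (3 + F)*(F + 2*F*(-1 + F)) (u(F) = (F + (F + F)*(F - 1))*(F + 3) = (F + (2*F)*(-1 + F))*(3 + F) = (F + 2*F*(-1 + F))*(3 + F) = (3 + F)*(F + 2*F*(-1 + F)))
u(5)*87 + 1/(125 - 20) = (5*(-3 + 2*5² + 5*5))*87 + 1/(125 - 20) = (5*(-3 + 2*25 + 25))*87 + 1/105 = (5*(-3 + 50 + 25))*87 + 1/105 = (5*72)*87 + 1/105 = 360*87 + 1/105 = 31320 + 1/105 = 3288601/105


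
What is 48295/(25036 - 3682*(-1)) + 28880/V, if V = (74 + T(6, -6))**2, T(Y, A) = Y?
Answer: 7115399/1148720 ≈ 6.1942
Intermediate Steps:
V = 6400 (V = (74 + 6)**2 = 80**2 = 6400)
48295/(25036 - 3682*(-1)) + 28880/V = 48295/(25036 - 3682*(-1)) + 28880/6400 = 48295/(25036 - 1*(-3682)) + 28880*(1/6400) = 48295/(25036 + 3682) + 361/80 = 48295/28718 + 361/80 = 7115399/1148720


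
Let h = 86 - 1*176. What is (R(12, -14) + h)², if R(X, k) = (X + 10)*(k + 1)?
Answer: 141376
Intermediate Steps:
R(X, k) = (1 + k)*(10 + X) (R(X, k) = (10 + X)*(1 + k) = (1 + k)*(10 + X))
h = -90 (h = 86 - 176 = -90)
(R(12, -14) + h)² = ((10 + 12 + 10*(-14) + 12*(-14)) - 90)² = ((10 + 12 - 140 - 168) - 90)² = (-286 - 90)² = (-376)² = 141376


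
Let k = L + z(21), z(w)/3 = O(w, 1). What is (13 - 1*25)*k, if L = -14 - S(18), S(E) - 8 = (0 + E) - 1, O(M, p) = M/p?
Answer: -288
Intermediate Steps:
S(E) = 7 + E (S(E) = 8 + ((0 + E) - 1) = 8 + (E - 1) = 8 + (-1 + E) = 7 + E)
z(w) = 3*w (z(w) = 3*(w/1) = 3*(w*1) = 3*w)
L = -39 (L = -14 - (7 + 18) = -14 - 1*25 = -14 - 25 = -39)
k = 24 (k = -39 + 3*21 = -39 + 63 = 24)
(13 - 1*25)*k = (13 - 1*25)*24 = (13 - 25)*24 = -12*24 = -288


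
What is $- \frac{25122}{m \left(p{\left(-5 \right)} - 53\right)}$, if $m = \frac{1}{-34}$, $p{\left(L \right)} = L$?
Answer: $- \frac{427074}{29} \approx -14727.0$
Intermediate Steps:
$m = - \frac{1}{34} \approx -0.029412$
$- \frac{25122}{m \left(p{\left(-5 \right)} - 53\right)} = - \frac{25122}{\left(- \frac{1}{34}\right) \left(-5 - 53\right)} = - \frac{25122}{\left(- \frac{1}{34}\right) \left(-58\right)} = - \frac{25122}{\frac{29}{17}} = \left(-25122\right) \frac{17}{29} = - \frac{427074}{29}$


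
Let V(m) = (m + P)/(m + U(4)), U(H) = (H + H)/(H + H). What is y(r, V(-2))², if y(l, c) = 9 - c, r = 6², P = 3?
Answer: 100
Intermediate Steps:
U(H) = 1 (U(H) = (2*H)/((2*H)) = (2*H)*(1/(2*H)) = 1)
r = 36
V(m) = (3 + m)/(1 + m) (V(m) = (m + 3)/(m + 1) = (3 + m)/(1 + m))
y(r, V(-2))² = (9 - (3 - 2)/(1 - 2))² = (9 - 1/(-1))² = (9 - (-1))² = (9 - 1*(-1))² = (9 + 1)² = 10² = 100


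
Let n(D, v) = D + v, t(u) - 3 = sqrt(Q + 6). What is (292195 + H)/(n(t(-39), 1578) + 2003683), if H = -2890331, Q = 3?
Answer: -2598136/2005267 ≈ -1.2957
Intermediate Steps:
t(u) = 6 (t(u) = 3 + sqrt(3 + 6) = 3 + sqrt(9) = 3 + 3 = 6)
(292195 + H)/(n(t(-39), 1578) + 2003683) = (292195 - 2890331)/((6 + 1578) + 2003683) = -2598136/(1584 + 2003683) = -2598136/2005267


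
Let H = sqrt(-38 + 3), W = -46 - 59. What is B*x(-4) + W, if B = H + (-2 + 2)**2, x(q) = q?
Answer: -105 - 4*I*sqrt(35) ≈ -105.0 - 23.664*I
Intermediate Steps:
W = -105
H = I*sqrt(35) (H = sqrt(-35) = I*sqrt(35) ≈ 5.9161*I)
B = I*sqrt(35) (B = I*sqrt(35) + (-2 + 2)**2 = I*sqrt(35) + 0**2 = I*sqrt(35) + 0 = I*sqrt(35) ≈ 5.9161*I)
B*x(-4) + W = (I*sqrt(35))*(-4) - 105 = -4*I*sqrt(35) - 105 = -105 - 4*I*sqrt(35)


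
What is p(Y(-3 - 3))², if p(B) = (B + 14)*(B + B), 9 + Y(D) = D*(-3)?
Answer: 171396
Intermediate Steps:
Y(D) = -9 - 3*D (Y(D) = -9 + D*(-3) = -9 - 3*D)
p(B) = 2*B*(14 + B) (p(B) = (14 + B)*(2*B) = 2*B*(14 + B))
p(Y(-3 - 3))² = (2*(-9 - 3*(-3 - 3))*(14 + (-9 - 3*(-3 - 3))))² = (2*(-9 - 3*(-6))*(14 + (-9 - 3*(-6))))² = (2*(-9 + 18)*(14 + (-9 + 18)))² = (2*9*(14 + 9))² = (2*9*23)² = 414² = 171396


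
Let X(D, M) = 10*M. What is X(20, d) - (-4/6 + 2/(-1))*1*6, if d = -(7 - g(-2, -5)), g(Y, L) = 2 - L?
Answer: 16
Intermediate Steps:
d = 0 (d = -(7 - (2 - 1*(-5))) = -(7 - (2 + 5)) = -(7 - 1*7) = -(7 - 7) = -1*0 = 0)
X(20, d) - (-4/6 + 2/(-1))*1*6 = 10*0 - (-4/6 + 2/(-1))*1*6 = 0 - (-4*1/6 + 2*(-1))*1*6 = 0 - (-2/3 - 2)*1*6 = 0 - (-8/3*1)*6 = 0 - (-8)*6/3 = 0 - 1*(-16) = 0 + 16 = 16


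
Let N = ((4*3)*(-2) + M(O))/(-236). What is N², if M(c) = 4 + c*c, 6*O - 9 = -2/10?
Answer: 1008016/176225625 ≈ 0.0057200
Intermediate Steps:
O = 22/15 (O = 3/2 + (-2/10)/6 = 3/2 + (-2*⅒)/6 = 3/2 + (⅙)*(-⅕) = 3/2 - 1/30 = 22/15 ≈ 1.4667)
M(c) = 4 + c²
N = 1004/13275 (N = ((4*3)*(-2) + (4 + (22/15)²))/(-236) = (12*(-2) + (4 + 484/225))*(-1/236) = (-24 + 1384/225)*(-1/236) = -4016/225*(-1/236) = 1004/13275 ≈ 0.075631)
N² = (1004/13275)² = 1008016/176225625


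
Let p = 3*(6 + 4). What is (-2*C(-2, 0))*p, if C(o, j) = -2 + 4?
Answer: -120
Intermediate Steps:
C(o, j) = 2
p = 30 (p = 3*10 = 30)
(-2*C(-2, 0))*p = -2*2*30 = -4*30 = -120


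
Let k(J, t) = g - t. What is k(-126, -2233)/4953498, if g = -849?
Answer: 692/2476749 ≈ 0.00027940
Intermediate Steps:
k(J, t) = -849 - t
k(-126, -2233)/4953498 = (-849 - 1*(-2233))/4953498 = (-849 + 2233)*(1/4953498) = 1384*(1/4953498) = 692/2476749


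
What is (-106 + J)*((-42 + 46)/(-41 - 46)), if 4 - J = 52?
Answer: 616/87 ≈ 7.0805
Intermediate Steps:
J = -48 (J = 4 - 1*52 = 4 - 52 = -48)
(-106 + J)*((-42 + 46)/(-41 - 46)) = (-106 - 48)*((-42 + 46)/(-41 - 46)) = -616/(-87) = -616*(-1)/87 = -154*(-4/87) = 616/87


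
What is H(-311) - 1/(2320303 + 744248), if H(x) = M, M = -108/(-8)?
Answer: 82742875/6129102 ≈ 13.500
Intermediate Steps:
M = 27/2 (M = -108*(-⅛) = 27/2 ≈ 13.500)
H(x) = 27/2
H(-311) - 1/(2320303 + 744248) = 27/2 - 1/(2320303 + 744248) = 27/2 - 1/3064551 = 82742875/6129102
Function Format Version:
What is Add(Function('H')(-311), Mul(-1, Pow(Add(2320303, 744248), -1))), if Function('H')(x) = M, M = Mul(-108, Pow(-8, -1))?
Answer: Rational(82742875, 6129102) ≈ 13.500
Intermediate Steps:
M = Rational(27, 2) (M = Mul(-108, Rational(-1, 8)) = Rational(27, 2) ≈ 13.500)
Function('H')(x) = Rational(27, 2)
Add(Function('H')(-311), Mul(-1, Pow(Add(2320303, 744248), -1))) = Add(Rational(27, 2), Mul(-1, Pow(Add(2320303, 744248), -1))) = Add(Rational(27, 2), Mul(-1, Pow(3064551, -1))) = Add(Rational(27, 2), Mul(-1, Rational(1, 3064551))) = Add(Rational(27, 2), Rational(-1, 3064551)) = Rational(82742875, 6129102)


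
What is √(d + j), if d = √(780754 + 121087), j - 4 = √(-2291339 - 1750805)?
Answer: √(4 + √901841 + 4*I*√252634) ≈ 39.868 + 25.215*I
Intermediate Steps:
j = 4 + 4*I*√252634 (j = 4 + √(-2291339 - 1750805) = 4 + √(-4042144) = 4 + 4*I*√252634 ≈ 4.0 + 2010.5*I)
d = √901841 ≈ 949.65
√(d + j) = √(√901841 + (4 + 4*I*√252634)) = √(4 + √901841 + 4*I*√252634)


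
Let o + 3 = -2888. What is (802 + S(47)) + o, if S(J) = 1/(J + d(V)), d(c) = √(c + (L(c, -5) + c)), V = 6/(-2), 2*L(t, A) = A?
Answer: (-2089*√34 + 196364*I)/(√34 - 94*I) ≈ -2089.0 - 0.0013149*I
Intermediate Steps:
o = -2891 (o = -3 - 2888 = -2891)
L(t, A) = A/2
V = -3 (V = 6*(-½) = -3)
d(c) = √(-5/2 + 2*c) (d(c) = √(c + ((½)*(-5) + c)) = √(c + (-5/2 + c)) = √(-5/2 + 2*c))
S(J) = 1/(J + I*√34/2) (S(J) = 1/(J + √(-10 + 8*(-3))/2) = 1/(J + √(-10 - 24)/2) = 1/(J + √(-34)/2) = 1/(J + (I*√34)/2) = 1/(J + I*√34/2))
(802 + S(47)) + o = (802 + 2/(2*47 + I*√34)) - 2891 = (802 + 2/(94 + I*√34)) - 2891 = -2089 + 2/(94 + I*√34)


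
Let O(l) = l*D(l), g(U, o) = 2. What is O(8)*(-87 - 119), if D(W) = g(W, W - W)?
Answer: -3296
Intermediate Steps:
D(W) = 2
O(l) = 2*l (O(l) = l*2 = 2*l)
O(8)*(-87 - 119) = (2*8)*(-87 - 119) = 16*(-206) = -3296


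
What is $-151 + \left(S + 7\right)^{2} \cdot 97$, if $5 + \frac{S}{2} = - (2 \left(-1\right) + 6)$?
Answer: $11586$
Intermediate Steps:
$S = -18$ ($S = -10 + 2 \left(- (2 \left(-1\right) + 6)\right) = -10 + 2 \left(- (-2 + 6)\right) = -10 + 2 \left(\left(-1\right) 4\right) = -10 + 2 \left(-4\right) = -10 - 8 = -18$)
$-151 + \left(S + 7\right)^{2} \cdot 97 = -151 + \left(-18 + 7\right)^{2} \cdot 97 = -151 + \left(-11\right)^{2} \cdot 97 = -151 + 121 \cdot 97 = -151 + 11737 = 11586$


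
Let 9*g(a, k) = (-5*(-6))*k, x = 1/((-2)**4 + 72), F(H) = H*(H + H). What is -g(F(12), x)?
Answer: -5/132 ≈ -0.037879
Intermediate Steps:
F(H) = 2*H**2 (F(H) = H*(2*H) = 2*H**2)
x = 1/88 (x = 1/(16 + 72) = 1/88 ≈ 0.011364)
g(a, k) = 10*k/3 (g(a, k) = ((-5*(-6))*k)/9 = (30*k)/9 = 10*k/3)
-g(F(12), x) = -10/(3*88) = -1*5/132 = -5/132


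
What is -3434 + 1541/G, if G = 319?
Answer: -1093905/319 ≈ -3429.2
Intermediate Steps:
-3434 + 1541/G = -3434 + 1541/319 = -1093905/319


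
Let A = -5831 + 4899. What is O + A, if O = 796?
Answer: -136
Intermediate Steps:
A = -932
O + A = 796 - 932 = -136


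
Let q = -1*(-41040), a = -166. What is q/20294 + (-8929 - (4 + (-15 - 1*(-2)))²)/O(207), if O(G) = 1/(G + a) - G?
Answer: 1961267995/43053721 ≈ 45.554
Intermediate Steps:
O(G) = 1/(-166 + G) - G (O(G) = 1/(G - 166) - G = 1/(-166 + G) - G)
q = 41040
q/20294 + (-8929 - (4 + (-15 - 1*(-2)))²)/O(207) = 41040/20294 + (-8929 - (4 + (-15 - 1*(-2)))²)/(((1 - 1*207² + 166*207)/(-166 + 207))) = 41040*(1/20294) + (-8929 - (4 + (-15 + 2))²)/(((1 - 1*42849 + 34362)/41)) = 20520/10147 + (-8929 - (4 - 13)²)/(((1 - 42849 + 34362)/41)) = 20520/10147 + (-8929 - 1*(-9)²)/(((1/41)*(-8486))) = 20520/10147 + (-8929 - 1*81)/(-8486/41) = 20520/10147 + (-8929 - 81)*(-41/8486) = 20520/10147 - 9010*(-41/8486) = 20520/10147 + 184705/4243 = 1961267995/43053721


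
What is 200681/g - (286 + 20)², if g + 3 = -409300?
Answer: -38325696389/409303 ≈ -93637.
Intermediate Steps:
g = -409303 (g = -3 - 409300 = -409303)
200681/g - (286 + 20)² = 200681/(-409303) - (286 + 20)² = 200681*(-1/409303) - 1*306² = -200681/409303 - 1*93636 = -200681/409303 - 93636 = -38325696389/409303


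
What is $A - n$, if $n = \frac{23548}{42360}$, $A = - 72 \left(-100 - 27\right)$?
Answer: $\frac{96829073}{10590} \approx 9143.4$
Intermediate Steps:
$A = 9144$ ($A = \left(-72\right) \left(-127\right) = 9144$)
$n = \frac{5887}{10590}$ ($n = 23548 \cdot \frac{1}{42360} = \frac{5887}{10590} \approx 0.5559$)
$A - n = 9144 - \frac{5887}{10590} = \frac{96829073}{10590}$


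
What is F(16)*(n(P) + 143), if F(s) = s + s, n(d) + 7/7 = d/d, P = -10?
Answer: 4576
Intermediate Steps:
n(d) = 0 (n(d) = -1 + d/d = -1 + 1 = 0)
F(s) = 2*s
F(16)*(n(P) + 143) = (2*16)*(0 + 143) = 32*143 = 4576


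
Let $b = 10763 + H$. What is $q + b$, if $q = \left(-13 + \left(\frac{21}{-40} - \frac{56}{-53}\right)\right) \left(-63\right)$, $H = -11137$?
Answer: $\frac{872399}{2120} \approx 411.51$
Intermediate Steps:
$q = \frac{1665279}{2120}$ ($q = \left(-13 + \left(21 \left(- \frac{1}{40}\right) - - \frac{56}{53}\right)\right) \left(-63\right) = \left(-13 + \left(- \frac{21}{40} + \frac{56}{53}\right)\right) \left(-63\right) = \left(-13 + \frac{1127}{2120}\right) \left(-63\right) = \left(- \frac{26433}{2120}\right) \left(-63\right) = \frac{1665279}{2120} \approx 785.51$)
$b = -374$ ($b = 10763 - 11137 = -374$)
$q + b = \frac{1665279}{2120} - 374 = \frac{872399}{2120}$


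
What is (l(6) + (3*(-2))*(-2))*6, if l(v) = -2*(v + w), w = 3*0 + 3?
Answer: -36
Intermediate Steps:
w = 3 (w = 0 + 3 = 3)
l(v) = -6 - 2*v (l(v) = -2*(v + 3) = -2*(3 + v) = -6 - 2*v)
(l(6) + (3*(-2))*(-2))*6 = ((-6 - 2*6) + (3*(-2))*(-2))*6 = ((-6 - 12) - 6*(-2))*6 = (-18 + 12)*6 = -6*6 = -36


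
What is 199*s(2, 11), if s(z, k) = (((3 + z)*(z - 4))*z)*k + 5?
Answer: -42785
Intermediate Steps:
s(z, k) = 5 + k*z*(-4 + z)*(3 + z) (s(z, k) = (((3 + z)*(-4 + z))*z)*k + 5 = (((-4 + z)*(3 + z))*z)*k + 5 = (z*(-4 + z)*(3 + z))*k + 5 = k*z*(-4 + z)*(3 + z) + 5 = 5 + k*z*(-4 + z)*(3 + z))
199*s(2, 11) = 199*(5 + 11*2³ - 1*11*2² - 12*11*2) = 199*(5 + 11*8 - 1*11*4 - 264) = 199*(5 + 88 - 44 - 264) = 199*(-215) = -42785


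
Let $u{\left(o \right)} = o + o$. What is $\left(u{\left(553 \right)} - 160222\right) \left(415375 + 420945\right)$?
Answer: $-133071893120$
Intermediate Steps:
$u{\left(o \right)} = 2 o$
$\left(u{\left(553 \right)} - 160222\right) \left(415375 + 420945\right) = \left(2 \cdot 553 - 160222\right) \left(415375 + 420945\right) = \left(1106 - 160222\right) 836320 = \left(-159116\right) 836320 = -133071893120$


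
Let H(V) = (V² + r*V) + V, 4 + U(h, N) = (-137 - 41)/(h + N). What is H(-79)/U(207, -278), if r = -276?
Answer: -992793/53 ≈ -18732.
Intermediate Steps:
U(h, N) = -4 - 178/(N + h) (U(h, N) = -4 + (-137 - 41)/(h + N) = -4 - 178/(N + h))
H(V) = V² - 275*V (H(V) = (V² - 276*V) + V = V² - 275*V)
H(-79)/U(207, -278) = (-79*(-275 - 79))/((2*(-89 - 2*(-278) - 2*207)/(-278 + 207))) = (-79*(-354))/((2*(-89 + 556 - 414)/(-71))) = 27966/((2*(-1/71)*53)) = 27966/(-106/71) = 27966*(-71/106) = -992793/53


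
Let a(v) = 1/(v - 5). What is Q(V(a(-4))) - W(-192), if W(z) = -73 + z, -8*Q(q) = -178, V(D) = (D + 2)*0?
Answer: 1149/4 ≈ 287.25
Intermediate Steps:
a(v) = 1/(-5 + v)
V(D) = 0 (V(D) = (2 + D)*0 = 0)
Q(q) = 89/4 (Q(q) = -⅛*(-178) = 89/4)
Q(V(a(-4))) - W(-192) = 89/4 - (-73 - 192) = 89/4 - 1*(-265) = 89/4 + 265 = 1149/4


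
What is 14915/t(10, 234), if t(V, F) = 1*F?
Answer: 14915/234 ≈ 63.739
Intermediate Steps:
t(V, F) = F
14915/t(10, 234) = 14915/234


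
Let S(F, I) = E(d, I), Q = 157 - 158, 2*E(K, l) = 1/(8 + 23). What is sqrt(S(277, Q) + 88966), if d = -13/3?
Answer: 3*sqrt(37998374)/62 ≈ 298.27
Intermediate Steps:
d = -13/3 (d = -13*1/3 = -13/3 ≈ -4.3333)
E(K, l) = 1/62 (E(K, l) = 1/(2*(8 + 23)) = (1/2)/31 = (1/2)*(1/31) = 1/62)
Q = -1
S(F, I) = 1/62
sqrt(S(277, Q) + 88966) = sqrt(1/62 + 88966) = sqrt(5515893/62) = 3*sqrt(37998374)/62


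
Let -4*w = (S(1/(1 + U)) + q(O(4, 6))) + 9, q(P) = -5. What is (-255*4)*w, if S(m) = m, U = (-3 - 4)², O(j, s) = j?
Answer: 10251/10 ≈ 1025.1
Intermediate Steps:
U = 49 (U = (-7)² = 49)
w = -201/200 (w = -((1/(1 + 49) - 5) + 9)/4 = -((1/50 - 5) + 9)/4 = -(-249/50 + 9)/4 = -¼*201/50 = -201/200 ≈ -1.0050)
(-255*4)*w = -255*4*(-201/200) = -1020*(-201/200) = 10251/10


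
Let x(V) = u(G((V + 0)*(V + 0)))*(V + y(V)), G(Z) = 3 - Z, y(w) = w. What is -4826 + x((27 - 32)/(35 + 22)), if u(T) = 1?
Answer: -275092/57 ≈ -4826.2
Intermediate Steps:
x(V) = 2*V (x(V) = 1*(V + V) = 1*(2*V) = 2*V)
-4826 + x((27 - 32)/(35 + 22)) = -4826 + 2*((27 - 32)/(35 + 22)) = -4826 + 2*(-5/57) = -4826 - 10/57 = -275092/57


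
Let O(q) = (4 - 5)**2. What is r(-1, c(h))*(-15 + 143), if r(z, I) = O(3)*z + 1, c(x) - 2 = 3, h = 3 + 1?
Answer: 0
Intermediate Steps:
O(q) = 1 (O(q) = (-1)**2 = 1)
h = 4
c(x) = 5 (c(x) = 2 + 3 = 5)
r(z, I) = 1 + z (r(z, I) = 1*z + 1 = z + 1 = 1 + z)
r(-1, c(h))*(-15 + 143) = (1 - 1)*(-15 + 143) = 0*128 = 0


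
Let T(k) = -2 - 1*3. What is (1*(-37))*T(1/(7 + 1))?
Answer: 185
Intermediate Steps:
T(k) = -5 (T(k) = -2 - 3 = -5)
(1*(-37))*T(1/(7 + 1)) = (1*(-37))*(-5) = -37*(-5) = 185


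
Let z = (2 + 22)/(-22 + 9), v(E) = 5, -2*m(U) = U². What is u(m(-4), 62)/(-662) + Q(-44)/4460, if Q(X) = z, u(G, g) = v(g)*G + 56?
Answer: -117946/4797845 ≈ -0.024583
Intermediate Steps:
m(U) = -U²/2
z = -24/13 (z = 24/(-13) = 24*(-1/13) = -24/13 ≈ -1.8462)
u(G, g) = 56 + 5*G (u(G, g) = 5*G + 56 = 56 + 5*G)
Q(X) = -24/13
u(m(-4), 62)/(-662) + Q(-44)/4460 = (56 + 5*(-½*(-4)²))/(-662) - 24/13/4460 = (56 + 5*(-½*16))*(-1/662) - 24/13*1/4460 = (56 + 5*(-8))*(-1/662) - 6/14495 = (56 - 40)*(-1/662) - 6/14495 = 16*(-1/662) - 6/14495 = -8/331 - 6/14495 = -117946/4797845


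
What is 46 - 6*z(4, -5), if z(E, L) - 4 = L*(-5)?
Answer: -128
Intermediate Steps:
z(E, L) = 4 - 5*L (z(E, L) = 4 + L*(-5) = 4 - 5*L)
46 - 6*z(4, -5) = 46 - 6*(4 - 5*(-5)) = 46 - 6*(4 + 25) = 46 - 6*29 = 46 - 174 = -128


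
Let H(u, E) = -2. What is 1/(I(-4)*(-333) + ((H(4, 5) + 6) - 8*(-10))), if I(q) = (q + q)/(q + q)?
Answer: -1/249 ≈ -0.0040161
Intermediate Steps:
I(q) = 1 (I(q) = (2*q)/((2*q)) = (2*q)*(1/(2*q)) = 1)
1/(I(-4)*(-333) + ((H(4, 5) + 6) - 8*(-10))) = 1/(1*(-333) + ((-2 + 6) - 8*(-10))) = 1/(-333 + (4 + 80)) = 1/(-333 + 84) = 1/(-249) = -1/249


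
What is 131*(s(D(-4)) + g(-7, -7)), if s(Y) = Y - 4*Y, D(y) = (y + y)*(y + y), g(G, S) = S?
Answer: -26069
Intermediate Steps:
D(y) = 4*y² (D(y) = (2*y)*(2*y) = 4*y²)
s(Y) = -3*Y
131*(s(D(-4)) + g(-7, -7)) = 131*(-12*(-4)² - 7) = 131*(-12*16 - 7) = 131*(-3*64 - 7) = 131*(-192 - 7) = 131*(-199) = -26069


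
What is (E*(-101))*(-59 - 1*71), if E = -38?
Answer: -498940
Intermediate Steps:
(E*(-101))*(-59 - 1*71) = (-38*(-101))*(-59 - 1*71) = 3838*(-59 - 71) = 3838*(-130) = -498940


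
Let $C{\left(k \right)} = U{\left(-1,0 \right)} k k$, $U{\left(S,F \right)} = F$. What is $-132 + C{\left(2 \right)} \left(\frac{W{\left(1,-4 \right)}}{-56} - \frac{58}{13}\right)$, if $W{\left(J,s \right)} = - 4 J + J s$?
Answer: $-132$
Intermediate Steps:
$C{\left(k \right)} = 0$ ($C{\left(k \right)} = 0 k k = 0 k = 0$)
$-132 + C{\left(2 \right)} \left(\frac{W{\left(1,-4 \right)}}{-56} - \frac{58}{13}\right) = -132 + 0 \left(\frac{1 \left(-4 - 4\right)}{-56} - \frac{58}{13}\right) = -132 + 0 \left(1 \left(-8\right) \left(- \frac{1}{56}\right) - \frac{58}{13}\right) = -132 + 0 \left(\left(-8\right) \left(- \frac{1}{56}\right) - \frac{58}{13}\right) = -132 + 0 \left(\frac{1}{7} - \frac{58}{13}\right) = -132 + 0 \left(- \frac{393}{91}\right) = -132 + 0 = -132$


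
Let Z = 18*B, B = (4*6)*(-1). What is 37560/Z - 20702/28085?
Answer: -44325661/505530 ≈ -87.682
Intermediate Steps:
B = -24 (B = 24*(-1) = -24)
Z = -432 (Z = 18*(-24) = -432)
37560/Z - 20702/28085 = 37560/(-432) - 20702/28085 = 37560*(-1/432) - 20702*1/28085 = -1565/18 - 20702/28085 = -44325661/505530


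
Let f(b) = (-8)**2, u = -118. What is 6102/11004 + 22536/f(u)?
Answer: 2587257/7336 ≈ 352.68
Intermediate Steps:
f(b) = 64
6102/11004 + 22536/f(u) = 6102/11004 + 22536/64 = 6102*(1/11004) + 22536*(1/64) = 1017/1834 + 2817/8 = 2587257/7336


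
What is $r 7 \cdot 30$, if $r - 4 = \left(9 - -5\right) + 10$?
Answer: $5880$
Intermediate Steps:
$r = 28$ ($r = 4 + \left(\left(9 - -5\right) + 10\right) = 4 + \left(\left(9 + 5\right) + 10\right) = 4 + \left(14 + 10\right) = 4 + 24 = 28$)
$r 7 \cdot 30 = 28 \cdot 7 \cdot 30 = 196 \cdot 30 = 5880$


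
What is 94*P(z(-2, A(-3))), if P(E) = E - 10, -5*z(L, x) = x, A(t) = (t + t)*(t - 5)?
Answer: -9212/5 ≈ -1842.4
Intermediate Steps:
A(t) = 2*t*(-5 + t) (A(t) = (2*t)*(-5 + t) = 2*t*(-5 + t))
z(L, x) = -x/5
P(E) = -10 + E
94*P(z(-2, A(-3))) = 94*(-10 - 2*(-3)*(-5 - 3)/5) = 94*(-10 - 2*(-3)*(-8)/5) = 94*(-10 - 1/5*48) = 94*(-10 - 48/5) = 94*(-98/5) = -9212/5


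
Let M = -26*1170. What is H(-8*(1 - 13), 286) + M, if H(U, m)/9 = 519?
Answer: -25749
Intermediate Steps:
H(U, m) = 4671 (H(U, m) = 9*519 = 4671)
M = -30420
H(-8*(1 - 13), 286) + M = 4671 - 30420 = -25749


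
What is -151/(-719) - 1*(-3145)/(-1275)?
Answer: -24338/10785 ≈ -2.2567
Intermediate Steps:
-151/(-719) - 1*(-3145)/(-1275) = -151*(-1/719) + 3145*(-1/1275) = 151/719 - 37/15 = -24338/10785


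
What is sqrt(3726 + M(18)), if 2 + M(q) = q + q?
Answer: 4*sqrt(235) ≈ 61.319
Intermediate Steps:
M(q) = -2 + 2*q (M(q) = -2 + (q + q) = -2 + 2*q)
sqrt(3726 + M(18)) = sqrt(3726 + (-2 + 2*18)) = sqrt(3726 + (-2 + 36)) = sqrt(3726 + 34) = sqrt(3760) = 4*sqrt(235)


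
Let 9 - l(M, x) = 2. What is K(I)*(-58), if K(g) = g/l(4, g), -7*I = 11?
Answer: 638/49 ≈ 13.020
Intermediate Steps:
I = -11/7 (I = -⅐*11 = -11/7 ≈ -1.5714)
l(M, x) = 7 (l(M, x) = 9 - 1*2 = 9 - 2 = 7)
K(g) = g/7
K(I)*(-58) = ((⅐)*(-11/7))*(-58) = -11/49*(-58) = 638/49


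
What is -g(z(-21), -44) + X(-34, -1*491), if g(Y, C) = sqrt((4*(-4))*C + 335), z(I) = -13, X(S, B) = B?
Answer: -491 - sqrt(1039) ≈ -523.23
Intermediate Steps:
g(Y, C) = sqrt(335 - 16*C) (g(Y, C) = sqrt(-16*C + 335) = sqrt(335 - 16*C))
-g(z(-21), -44) + X(-34, -1*491) = -sqrt(335 - 16*(-44)) - 1*491 = -sqrt(335 + 704) - 491 = -sqrt(1039) - 491 = -491 - sqrt(1039)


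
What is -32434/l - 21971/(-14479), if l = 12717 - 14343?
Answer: 252668366/11771427 ≈ 21.465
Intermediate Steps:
l = -1626
-32434/l - 21971/(-14479) = -32434/(-1626) - 21971/(-14479) = -32434*(-1/1626) - 21971*(-1/14479) = 16217/813 + 21971/14479 = 252668366/11771427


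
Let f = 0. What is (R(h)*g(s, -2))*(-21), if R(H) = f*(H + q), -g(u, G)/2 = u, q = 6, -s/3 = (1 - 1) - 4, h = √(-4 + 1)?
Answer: 0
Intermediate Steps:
h = I*√3 (h = √(-3) = I*√3 ≈ 1.732*I)
s = 12 (s = -3*((1 - 1) - 4) = -3*(0 - 4) = -3*(-4) = 12)
g(u, G) = -2*u
R(H) = 0 (R(H) = 0*(H + 6) = 0*(6 + H) = 0)
(R(h)*g(s, -2))*(-21) = (0*(-2*12))*(-21) = (0*(-24))*(-21) = 0*(-21) = 0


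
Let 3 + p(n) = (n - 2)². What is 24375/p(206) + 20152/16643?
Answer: 2900369/1614371 ≈ 1.7966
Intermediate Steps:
p(n) = -3 + (-2 + n)² (p(n) = -3 + (n - 2)² = -3 + (-2 + n)²)
24375/p(206) + 20152/16643 = 24375/(-3 + (-2 + 206)²) + 20152/16643 = 24375/(-3 + 204²) + 20152*(1/16643) = 24375/(-3 + 41616) + 1832/1513 = 24375/41613 + 1832/1513 = 24375*(1/41613) + 1832/1513 = 625/1067 + 1832/1513 = 2900369/1614371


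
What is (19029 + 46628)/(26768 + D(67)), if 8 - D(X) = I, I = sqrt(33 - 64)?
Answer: 1758031832/716954207 + 65657*I*sqrt(31)/716954207 ≈ 2.4521 + 0.00050988*I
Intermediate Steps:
I = I*sqrt(31) (I = sqrt(-31) = I*sqrt(31) ≈ 5.5678*I)
D(X) = 8 - I*sqrt(31)
(19029 + 46628)/(26768 + D(67)) = (19029 + 46628)/(26768 + (8 - I*sqrt(31))) = 65657/(26776 - I*sqrt(31))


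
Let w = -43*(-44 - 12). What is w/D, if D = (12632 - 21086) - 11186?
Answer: -301/2455 ≈ -0.12261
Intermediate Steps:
D = -19640 (D = -8454 - 11186 = -19640)
w = 2408 (w = -43*(-56) = 2408)
w/D = 2408/(-19640) = 2408*(-1/19640) = -301/2455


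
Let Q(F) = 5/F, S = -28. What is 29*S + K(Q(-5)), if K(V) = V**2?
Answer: -811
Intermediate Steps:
29*S + K(Q(-5)) = 29*(-28) + (5/(-5))**2 = -812 + (5*(-1/5))**2 = -812 + (-1)**2 = -812 + 1 = -811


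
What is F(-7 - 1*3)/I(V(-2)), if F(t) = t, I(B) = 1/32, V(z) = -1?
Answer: -320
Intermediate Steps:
I(B) = 1/32
F(-7 - 1*3)/I(V(-2)) = (-7 - 1*3)/(1/32) = (-7 - 3)*32 = -10*32 = -320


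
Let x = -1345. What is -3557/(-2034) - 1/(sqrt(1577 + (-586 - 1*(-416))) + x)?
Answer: 1608108239/919173753 + sqrt(1407)/1807618 ≈ 1.7495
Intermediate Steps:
-3557/(-2034) - 1/(sqrt(1577 + (-586 - 1*(-416))) + x) = -3557/(-2034) - 1/(sqrt(1577 + (-586 - 1*(-416))) - 1345) = -3557*(-1/2034) - 1/(sqrt(1577 + (-586 + 416)) - 1345) = 3557/2034 - 1/(sqrt(1577 - 170) - 1345) = 3557/2034 - 1/(sqrt(1407) - 1345) = 3557/2034 - 1/(-1345 + sqrt(1407))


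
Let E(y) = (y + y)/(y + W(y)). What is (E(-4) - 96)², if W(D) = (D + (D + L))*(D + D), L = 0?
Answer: 2079364/225 ≈ 9241.6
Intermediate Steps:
W(D) = 4*D² (W(D) = (D + (D + 0))*(D + D) = (D + D)*(2*D) = (2*D)*(2*D) = 4*D²)
E(y) = 2*y/(y + 4*y²) (E(y) = (y + y)/(y + 4*y²) = (2*y)/(y + 4*y²) = 2*y/(y + 4*y²))
(E(-4) - 96)² = (2/(1 + 4*(-4)) - 96)² = (2/(1 - 16) - 96)² = (2/(-15) - 96)² = (2*(-1/15) - 96)² = (-2/15 - 96)² = (-1442/15)² = 2079364/225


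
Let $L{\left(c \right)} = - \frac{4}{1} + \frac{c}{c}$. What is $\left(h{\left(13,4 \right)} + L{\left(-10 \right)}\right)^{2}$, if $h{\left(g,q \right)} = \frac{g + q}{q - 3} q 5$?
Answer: $113569$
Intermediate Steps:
$L{\left(c \right)} = -3$ ($L{\left(c \right)} = \left(-4\right) 1 + 1 = -4 + 1 = -3$)
$h{\left(g,q \right)} = \frac{5 q \left(g + q\right)}{-3 + q}$ ($h{\left(g,q \right)} = \frac{g + q}{-3 + q} q 5 = \frac{q \left(g + q\right)}{-3 + q} 5 = \frac{5 q \left(g + q\right)}{-3 + q}$)
$\left(h{\left(13,4 \right)} + L{\left(-10 \right)}\right)^{2} = \left(5 \cdot 4 \frac{1}{-3 + 4} \left(13 + 4\right) - 3\right)^{2} = \left(5 \cdot 4 \cdot 1^{-1} \cdot 17 - 3\right)^{2} = \left(5 \cdot 4 \cdot 1 \cdot 17 - 3\right)^{2} = \left(340 - 3\right)^{2} = 337^{2} = 113569$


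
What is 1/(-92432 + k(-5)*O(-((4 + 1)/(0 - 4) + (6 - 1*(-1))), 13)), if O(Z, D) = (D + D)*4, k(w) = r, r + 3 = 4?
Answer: -1/92328 ≈ -1.0831e-5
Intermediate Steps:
r = 1 (r = -3 + 4 = 1)
k(w) = 1
O(Z, D) = 8*D (O(Z, D) = (2*D)*4 = 8*D)
1/(-92432 + k(-5)*O(-((4 + 1)/(0 - 4) + (6 - 1*(-1))), 13)) = 1/(-92432 + 1*(8*13)) = 1/(-92432 + 1*104) = 1/(-92432 + 104) = 1/(-92328) = -1/92328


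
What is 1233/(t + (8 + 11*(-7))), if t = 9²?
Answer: 411/4 ≈ 102.75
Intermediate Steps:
t = 81
1233/(t + (8 + 11*(-7))) = 1233/(81 + (8 + 11*(-7))) = 1233/(81 + (8 - 77)) = 1233/(81 - 69) = 1233/12 = 1233*(1/12) = 411/4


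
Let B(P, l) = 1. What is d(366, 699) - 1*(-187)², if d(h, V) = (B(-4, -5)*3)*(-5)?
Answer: -34984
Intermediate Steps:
d(h, V) = -15 (d(h, V) = (1*3)*(-5) = 3*(-5) = -15)
d(366, 699) - 1*(-187)² = -15 - 1*(-187)² = -15 - 1*34969 = -15 - 34969 = -34984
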